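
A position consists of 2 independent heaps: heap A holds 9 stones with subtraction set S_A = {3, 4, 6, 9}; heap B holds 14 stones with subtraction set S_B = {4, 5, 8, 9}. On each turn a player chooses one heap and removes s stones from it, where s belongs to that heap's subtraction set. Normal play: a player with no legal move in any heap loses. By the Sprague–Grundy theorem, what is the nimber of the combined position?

3

Heap A, S = {3, 4, 6, 9}:
G(0) = 0
G(1) = mex{} = 0
G(2) = mex{} = 0
G(3) = mex{0} = 1
G(4) = mex{0,0} = 1
G(5) = mex{0,0} = 1
G(6) = mex{1,0,0} = 2
G(7) = mex{1,1,0} = 2
G(8) = mex{1,1,0} = 2
G(9) = mex{2,1,1,0} = 3
G_A(9) = 3.
Heap B, S = {4, 5, 8, 9}:
G(0) = 0
G(1) = mex{} = 0
G(2) = mex{} = 0
G(3) = mex{} = 0
G(4) = mex{0} = 1
G(5) = mex{0,0} = 1
G(6) = mex{0,0} = 1
G(7) = mex{0,0} = 1
G(8) = mex{1,0,0} = 2
G(9) = mex{1,1,0,0} = 2
G(10) = mex{1,1,0,0} = 2
G(11) = mex{1,1,0,0} = 2
G(12) = mex{2,1,1,0} = 3
G(13) = mex{2,2,1,1} = 0
G(14) = mex{2,2,1,1} = 0
G_B(14) = 0.
Combined Grundy value = 3 ⊕ 0 = 3.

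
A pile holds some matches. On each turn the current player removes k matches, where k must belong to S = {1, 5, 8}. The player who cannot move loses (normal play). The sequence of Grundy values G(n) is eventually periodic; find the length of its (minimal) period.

n :  0  1  2  3  4  5  6  7  8  9 10 11 12 13 14 15 16 17 18 19 20 21 22 23 24 25 26 27
G :  0  1  0  1  0  1  0  1  2  3  2  3  2  0  1  0  1  0  1  0  1  2  3  2  3  2  0  1
G(n+13) = G(n) holds for n = 0,…,7 (a full window of length max(S) = 8), so the sequence is purely periodic with period 13.

13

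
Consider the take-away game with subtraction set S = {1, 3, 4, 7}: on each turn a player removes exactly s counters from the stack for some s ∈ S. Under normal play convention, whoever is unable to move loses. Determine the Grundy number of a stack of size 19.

G(0) = 0
G(1) = mex{0} = 1
G(2) = mex{1} = 0
G(3) = mex{0,0} = 1
G(4) = mex{1,1,0} = 2
G(5) = mex{2,0,1} = 3
G(6) = mex{3,1,0} = 2
G(7) = mex{2,2,1,0} = 3
G(8) = mex{3,3,2,1} = 0
G(9) = mex{0,2,3,0} = 1
G(10) = mex{1,3,2,1} = 0
G(11) = mex{0,0,3,2} = 1
G(12) = mex{1,1,0,3} = 2
G(13) = mex{2,0,1,2} = 3
G(14) = mex{3,1,0,3} = 2
G(15) = mex{2,2,1,0} = 3
G(16) = mex{3,3,2,1} = 0
G(17) = mex{0,2,3,0} = 1
G(18) = mex{1,3,2,1} = 0
G(19) = mex{0,0,3,2} = 1

1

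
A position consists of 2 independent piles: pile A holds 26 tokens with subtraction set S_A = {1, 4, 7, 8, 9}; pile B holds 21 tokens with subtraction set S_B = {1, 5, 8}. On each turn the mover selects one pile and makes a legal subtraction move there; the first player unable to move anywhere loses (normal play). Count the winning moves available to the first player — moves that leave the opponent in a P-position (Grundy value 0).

Pile A, S = {1, 4, 7, 8, 9}:
G(0) = 0
G(1) = mex{0} = 1
G(2) = mex{1} = 0
G(3) = mex{0} = 1
G(4) = mex{1,0} = 2
G(5) = mex{2,1} = 0
G(6) = mex{0,0} = 1
G(7) = mex{1,1,0} = 2
G(8) = mex{2,2,1,0} = 3
G(9) = mex{3,0,0,1,0} = 2
G(10) = mex{2,1,1,0,1} = 3
G(11) = mex{3,2,2,1,0} = 4
G(12) = mex{4,3,0,2,1} = 5
G(13) = mex{5,2,1,0,2} = 3
G(14) = mex{3,3,2,1,0} = 4
G(15) = mex{4,4,3,2,1} = 0
G(16) = mex{0,5,2,3,2} = 1
G(17) = mex{1,3,3,2,3} = 0
G(18) = mex{0,4,4,3,2} = 1
G(19) = mex{1,0,5,4,3} = 2
G(20) = mex{2,1,3,5,4} = 0
G(21) = mex{0,0,4,3,5} = 1
G(22) = mex{1,1,0,4,3} = 2
G(23) = mex{2,2,1,0,4} = 3
G(24) = mex{3,0,0,1,0} = 2
G(25) = mex{2,1,1,0,1} = 3
G(26) = mex{3,2,2,1,0} = 4
G_A(26) = 4.
Pile B, S = {1, 5, 8}:
n :  0  1  2  3  4  5  6  7  8  9 10 11 12 13 14 15 16 17 18 19 20 21
G :  0  1  0  1  0  1  0  1  2  3  2  3  2  0  1  0  1  0  1  0  1  2
G_B(21) = 2.
Combined Grundy value = 4 ⊕ 2 = 6.
A winning move leaves total XOR = 0, i.e. changes one component's Grundy value g to g ⊕ X where X is the current total.
Pile A: need g' = 4⊕6 = 2. Options: 26−1→G=3, 26−4→G=2, 26−7→G=2, 26−8→G=1, 26−9→G=0. Hits: 2.
Pile B: need g' = 2⊕6 = 4. Options: 21−1→G=1, 21−5→G=1, 21−8→G=0. Hits: 0.

2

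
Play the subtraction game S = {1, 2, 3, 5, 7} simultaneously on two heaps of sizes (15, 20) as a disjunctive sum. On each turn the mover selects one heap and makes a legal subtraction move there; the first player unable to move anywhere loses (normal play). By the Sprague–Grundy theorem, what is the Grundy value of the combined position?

All heaps use S = {1, 2, 3, 5, 7}:
n :  0  1  2  3  4  5  6  7  8  9 10 11 12 13 14 15 16 17 18 19 20
G :  0  1  2  3  0  1  2  3  0  1  2  3  0  1  2  3  0  1  2  3  0
Heap A: G(15) = 3.
Heap B: G(20) = 0.
Combined Grundy value = 3 ⊕ 0 = 3.

3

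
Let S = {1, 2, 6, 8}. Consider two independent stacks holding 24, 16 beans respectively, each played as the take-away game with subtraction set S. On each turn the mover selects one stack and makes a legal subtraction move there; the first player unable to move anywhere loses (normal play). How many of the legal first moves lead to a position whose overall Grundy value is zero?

All stacks use S = {1, 2, 6, 8}:
n :  0  1  2  3  4  5  6  7  8  9 10 11 12 13 14 15 16 17 18 19 20 21 22 23 24
G :  0  1  2  0  1  2  3  0  1  2  0  1  2  3  0  1  2  0  1  2  3  0  1  2  0
Stack A: G(24) = 0.
Stack B: G(16) = 2.
Combined Grundy value = 0 ⊕ 2 = 2.
A winning move leaves total XOR = 0, i.e. changes one component's Grundy value g to g ⊕ X where X is the current total.
Stack A: need g' = 0⊕2 = 2. Options: 24−1→G=2, 24−2→G=1, 24−6→G=1, 24−8→G=2. Hits: 2.
Stack B: need g' = 2⊕2 = 0. Options: 16−1→G=1, 16−2→G=0, 16−6→G=0, 16−8→G=1. Hits: 2.

4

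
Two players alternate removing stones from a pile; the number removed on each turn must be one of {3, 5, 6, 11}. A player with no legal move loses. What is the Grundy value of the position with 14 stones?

G(0) = 0
G(1) = mex{} = 0
G(2) = mex{} = 0
G(3) = mex{0} = 1
G(4) = mex{0} = 1
G(5) = mex{0,0} = 1
G(6) = mex{1,0,0} = 2
G(7) = mex{1,0,0} = 2
G(8) = mex{1,1,0} = 2
G(9) = mex{2,1,1} = 0
G(10) = mex{2,1,1} = 0
G(11) = mex{2,2,1,0} = 3
G(12) = mex{0,2,2,0} = 1
G(13) = mex{0,2,2,0} = 1
G(14) = mex{3,0,2,1} = 4

4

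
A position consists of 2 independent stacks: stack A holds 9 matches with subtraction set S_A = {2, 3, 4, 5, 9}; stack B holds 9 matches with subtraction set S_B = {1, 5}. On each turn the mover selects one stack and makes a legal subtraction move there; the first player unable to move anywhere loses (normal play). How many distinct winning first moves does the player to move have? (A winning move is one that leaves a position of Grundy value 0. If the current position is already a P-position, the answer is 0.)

0

Stack A, S = {2, 3, 4, 5, 9}:
n : 0 1 2 3 4 5 6 7 8 9
G : 0 0 1 1 2 2 3 0 0 1
G_A(9) = 1.
Stack B, S = {1, 5}:
G(0) = 0
G(1) = mex{0} = 1
G(2) = mex{1} = 0
G(3) = mex{0} = 1
G(4) = mex{1} = 0
G(5) = mex{0,0} = 1
G(6) = mex{1,1} = 0
G(7) = mex{0,0} = 1
G(8) = mex{1,1} = 0
G(9) = mex{0,0} = 1
G_B(9) = 1.
Combined Grundy value = 1 ⊕ 1 = 0.
A winning move leaves total XOR = 0, i.e. changes one component's Grundy value g to g ⊕ X where X is the current total.
Stack A: target g' = 1⊕0 = 1, but every legal move changes the Grundy value (mex property), so 0 moves.
Stack B: target g' = 1⊕0 = 1, but every legal move changes the Grundy value (mex property), so 0 moves.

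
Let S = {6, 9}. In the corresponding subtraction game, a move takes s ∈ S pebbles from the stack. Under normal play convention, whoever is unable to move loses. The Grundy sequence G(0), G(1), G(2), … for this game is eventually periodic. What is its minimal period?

15

G(0) = 0
G(1) = mex{} = 0
G(2) = mex{} = 0
G(3) = mex{} = 0
G(4) = mex{} = 0
G(5) = mex{} = 0
G(6) = mex{0} = 1
G(7) = mex{0} = 1
G(8) = mex{0} = 1
G(9) = mex{0,0} = 1
G(10) = mex{0,0} = 1
G(11) = mex{0,0} = 1
G(12) = mex{1,0} = 2
G(13) = mex{1,0} = 2
G(14) = mex{1,0} = 2
G(15) = mex{1,1} = 0
G(16) = mex{1,1} = 0
G(17) = mex{1,1} = 0
G(18) = mex{2,1} = 0
G(19) = mex{2,1} = 0
G(20) = mex{2,1} = 0
G(21) = mex{0,2} = 1
G(22) = mex{0,2} = 1
G(23) = mex{0,2} = 1
G(24) = mex{0,0} = 1
G(25) = mex{0,0} = 1
G(26) = mex{0,0} = 1
G(27) = mex{1,0} = 2
G(28) = mex{1,0} = 2
G(29) = mex{1,0} = 2
G(30) = mex{1,1} = 0
G(31) = mex{1,1} = 0
G(n+15) = G(n) holds for n = 0,…,8 (a full window of length max(S) = 9), so the sequence is purely periodic with period 15.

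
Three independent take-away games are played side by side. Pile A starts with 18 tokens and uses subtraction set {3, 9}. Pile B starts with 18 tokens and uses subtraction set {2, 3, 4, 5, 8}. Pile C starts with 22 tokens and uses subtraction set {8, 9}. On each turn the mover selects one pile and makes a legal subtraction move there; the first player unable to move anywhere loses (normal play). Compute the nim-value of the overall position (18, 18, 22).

Pile A, S = {3, 9}:
n :  0  1  2  3  4  5  6  7  8  9 10 11 12 13 14 15 16 17 18
G :  0  0  0  1  1  1  0  0  0  1  1  1  0  0  0  1  1  1  0
G_A(18) = 0.
Pile B, S = {2, 3, 4, 5, 8}:
G(0) = 0
G(1) = mex{} = 0
G(2) = mex{0} = 1
G(3) = mex{0,0} = 1
G(4) = mex{1,0,0} = 2
G(5) = mex{1,1,0,0} = 2
G(6) = mex{2,1,1,0} = 3
G(7) = mex{2,2,1,1} = 0
G(8) = mex{3,2,2,1,0} = 4
G(9) = mex{0,3,2,2,0} = 1
G(10) = mex{4,0,3,2,1} = 5
G(11) = mex{1,4,0,3,1} = 2
G(12) = mex{5,1,4,0,2} = 3
G(13) = mex{2,5,1,4,2} = 0
G(14) = mex{3,2,5,1,3} = 0
G(15) = mex{0,3,2,5,0} = 1
G(16) = mex{0,0,3,2,4} = 1
G(17) = mex{1,0,0,3,1} = 2
G(18) = mex{1,1,0,0,5} = 2
G_B(18) = 2.
Pile C, S = {8, 9}:
n :  0  1  2  3  4  5  6  7  8  9 10 11 12 13 14 15 16 17 18 19 20 21 22
G :  0  0  0  0  0  0  0  0  1  1  1  1  1  1  1  1  2  0  0  0  0  0  0
G_C(22) = 0.
Combined Grundy value = 0 ⊕ 2 ⊕ 0 = 2.

2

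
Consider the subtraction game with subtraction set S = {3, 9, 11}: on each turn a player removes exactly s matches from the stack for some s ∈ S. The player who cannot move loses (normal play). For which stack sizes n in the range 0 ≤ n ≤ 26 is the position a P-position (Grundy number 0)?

0, 1, 2, 6, 7, 8, 14, 20, 21, 22, 26

n :  0  1  2  3  4  5  6  7  8  9 10 11 12 13 14 15 16 17 18 19 20 21 22 23 24 25 26
G :  0  0  0  1  1  1  0  0  0  1  1  1  2  2  0  3  3  1  2  2  0  0  0  1  1  1  0
P-positions are exactly the n with G(n) = 0.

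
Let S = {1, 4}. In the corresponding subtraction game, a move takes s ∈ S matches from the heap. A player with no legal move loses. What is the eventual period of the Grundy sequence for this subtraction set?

5

n :  0  1  2  3  4  5  6  7  8  9 10 11 12 13 14
G :  0  1  0  1  2  0  1  0  1  2  0  1  0  1  2
G(n+5) = G(n) holds for n = 0,…,3 (a full window of length max(S) = 4), so the sequence is purely periodic with period 5.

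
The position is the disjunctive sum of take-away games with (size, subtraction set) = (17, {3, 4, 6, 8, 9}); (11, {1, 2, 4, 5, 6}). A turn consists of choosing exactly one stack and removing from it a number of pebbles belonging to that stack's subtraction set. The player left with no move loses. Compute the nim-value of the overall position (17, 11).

Stack A, S = {3, 4, 6, 8, 9}:
n :  0  1  2  3  4  5  6  7  8  9 10 11 12 13 14 15 16 17
G :  0  0  0  1  1  1  2  2  2  3  3  3  0  0  0  1  1  1
G_A(17) = 1.
Stack B, S = {1, 2, 4, 5, 6}:
n :  0  1  2  3  4  5  6  7  8  9 10 11
G :  0  1  2  0  1  2  3  4  5  3  0  1
G_B(11) = 1.
Combined Grundy value = 1 ⊕ 1 = 0.

0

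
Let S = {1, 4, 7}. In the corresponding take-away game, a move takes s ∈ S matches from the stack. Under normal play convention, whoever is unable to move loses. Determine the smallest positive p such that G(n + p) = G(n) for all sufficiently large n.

n :  0  1  2  3  4  5  6  7  8  9 10 11 12 13 14 15 16 17
G :  0  1  0  1  2  0  1  2  0  1  0  1  2  0  1  2  0  1
G(n+8) = G(n) holds for n = 0,…,6 (a full window of length max(S) = 7), so the sequence is purely periodic with period 8.

8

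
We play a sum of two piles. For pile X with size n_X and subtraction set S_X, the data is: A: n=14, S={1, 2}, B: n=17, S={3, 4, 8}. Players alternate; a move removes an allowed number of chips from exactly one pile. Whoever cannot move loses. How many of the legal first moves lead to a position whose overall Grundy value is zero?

1

Pile A, S = {1, 2}:
G(0) = 0
G(1) = mex{0} = 1
G(2) = mex{1,0} = 2
G(3) = mex{2,1} = 0
G(4) = mex{0,2} = 1
G(5) = mex{1,0} = 2
G(6) = mex{2,1} = 0
G(7) = mex{0,2} = 1
G(8) = mex{1,0} = 2
G(9) = mex{2,1} = 0
G(10) = mex{0,2} = 1
G(11) = mex{1,0} = 2
G(12) = mex{2,1} = 0
G(13) = mex{0,2} = 1
G(14) = mex{1,0} = 2
G_A(14) = 2.
Pile B, S = {3, 4, 8}:
n :  0  1  2  3  4  5  6  7  8  9 10 11 12 13 14 15 16 17
G :  0  0  0  1  1  1  2  0  2  3  1  3  0  0  0  1  1  1
G_B(17) = 1.
Combined Grundy value = 2 ⊕ 1 = 3.
A winning move leaves total XOR = 0, i.e. changes one component's Grundy value g to g ⊕ X where X is the current total.
Pile A: need g' = 2⊕3 = 1. Options: 14−1→G=1, 14−2→G=0. Hits: 1.
Pile B: need g' = 1⊕3 = 2. Options: 17−3→G=0, 17−4→G=0, 17−8→G=3. Hits: 0.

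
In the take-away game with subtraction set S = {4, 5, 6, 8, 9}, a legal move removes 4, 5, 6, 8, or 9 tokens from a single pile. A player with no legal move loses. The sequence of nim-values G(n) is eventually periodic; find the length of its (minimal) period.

13

n :  0  1  2  3  4  5  6  7  8  9 10 11 12 13 14 15 16 17 18 19 20 21 22 23 24 25 26 27
G :  0  0  0  0  1  1  1  1  2  2  2  2  3  0  0  0  0  1  1  1  1  2  2  2  2  3  0  0
G(n+13) = G(n) holds for n = 0,…,8 (a full window of length max(S) = 9), so the sequence is purely periodic with period 13.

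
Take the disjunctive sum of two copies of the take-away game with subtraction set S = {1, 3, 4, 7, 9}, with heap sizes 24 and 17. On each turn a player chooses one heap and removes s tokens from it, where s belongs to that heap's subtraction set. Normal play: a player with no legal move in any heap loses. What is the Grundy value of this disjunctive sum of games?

All heaps use S = {1, 3, 4, 7, 9}:
G(0) = 0
G(1) = mex{0} = 1
G(2) = mex{1} = 0
G(3) = mex{0,0} = 1
G(4) = mex{1,1,0} = 2
G(5) = mex{2,0,1} = 3
G(6) = mex{3,1,0} = 2
G(7) = mex{2,2,1,0} = 3
G(8) = mex{3,3,2,1} = 0
G(9) = mex{0,2,3,0,0} = 1
G(10) = mex{1,3,2,1,1} = 0
G(11) = mex{0,0,3,2,0} = 1
G(12) = mex{1,1,0,3,1} = 2
G(13) = mex{2,0,1,2,2} = 3
G(14) = mex{3,1,0,3,3} = 2
G(15) = mex{2,2,1,0,2} = 3
G(16) = mex{3,3,2,1,3} = 0
G(17) = mex{0,2,3,0,0} = 1
G(18) = mex{1,3,2,1,1} = 0
G(19) = mex{0,0,3,2,0} = 1
G(20) = mex{1,1,0,3,1} = 2
G(21) = mex{2,0,1,2,2} = 3
G(22) = mex{3,1,0,3,3} = 2
G(23) = mex{2,2,1,0,2} = 3
G(24) = mex{3,3,2,1,3} = 0
Heap A: G(24) = 0.
Heap B: G(17) = 1.
Combined Grundy value = 0 ⊕ 1 = 1.

1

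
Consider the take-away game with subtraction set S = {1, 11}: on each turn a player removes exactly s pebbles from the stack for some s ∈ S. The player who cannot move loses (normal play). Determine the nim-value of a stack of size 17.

n :  0  1  2  3  4  5  6  7  8  9 10 11 12 13 14 15 16 17
G :  0  1  0  1  0  1  0  1  0  1  0  1  0  1  0  1  0  1

1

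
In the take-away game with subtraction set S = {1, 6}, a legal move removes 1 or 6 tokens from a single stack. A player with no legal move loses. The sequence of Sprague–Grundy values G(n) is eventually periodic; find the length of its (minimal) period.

G(0) = 0
G(1) = mex{0} = 1
G(2) = mex{1} = 0
G(3) = mex{0} = 1
G(4) = mex{1} = 0
G(5) = mex{0} = 1
G(6) = mex{1,0} = 2
G(7) = mex{2,1} = 0
G(8) = mex{0,0} = 1
G(9) = mex{1,1} = 0
G(10) = mex{0,0} = 1
G(11) = mex{1,1} = 0
G(12) = mex{0,2} = 1
G(13) = mex{1,0} = 2
G(14) = mex{2,1} = 0
G(15) = mex{0,0} = 1
G(n+7) = G(n) holds for n = 0,…,5 (a full window of length max(S) = 6), so the sequence is purely periodic with period 7.

7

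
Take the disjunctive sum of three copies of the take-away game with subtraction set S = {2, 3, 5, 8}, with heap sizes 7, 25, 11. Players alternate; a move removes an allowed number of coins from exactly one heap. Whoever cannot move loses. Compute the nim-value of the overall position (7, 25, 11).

2

All heaps use S = {2, 3, 5, 8}:
G(0) = 0
G(1) = mex{} = 0
G(2) = mex{0} = 1
G(3) = mex{0,0} = 1
G(4) = mex{1,0} = 2
G(5) = mex{1,1,0} = 2
G(6) = mex{2,1,0} = 3
G(7) = mex{2,2,1} = 0
G(8) = mex{3,2,1,0} = 4
G(9) = mex{0,3,2,0} = 1
G(10) = mex{4,0,2,1} = 3
G(11) = mex{1,4,3,1} = 0
G(12) = mex{3,1,0,2} = 4
G(13) = mex{0,3,4,2} = 1
G(14) = mex{4,0,1,3} = 2
G(15) = mex{1,4,3,0} = 2
G(16) = mex{2,1,0,4} = 3
G(17) = mex{2,2,4,1} = 0
G(18) = mex{3,2,1,3} = 0
G(19) = mex{0,3,2,0} = 1
G(20) = mex{0,0,2,4} = 1
G(21) = mex{1,0,3,1} = 2
G(22) = mex{1,1,0,2} = 3
G(23) = mex{2,1,0,2} = 3
G(24) = mex{3,2,1,3} = 0
G(25) = mex{3,3,1,0} = 2
Heap A: G(7) = 0.
Heap B: G(25) = 2.
Heap C: G(11) = 0.
Combined Grundy value = 0 ⊕ 2 ⊕ 0 = 2.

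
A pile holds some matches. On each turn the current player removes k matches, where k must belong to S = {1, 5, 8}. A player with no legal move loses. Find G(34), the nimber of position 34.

G(0) = 0
G(1) = mex{0} = 1
G(2) = mex{1} = 0
G(3) = mex{0} = 1
G(4) = mex{1} = 0
G(5) = mex{0,0} = 1
G(6) = mex{1,1} = 0
G(7) = mex{0,0} = 1
G(8) = mex{1,1,0} = 2
G(9) = mex{2,0,1} = 3
G(10) = mex{3,1,0} = 2
G(11) = mex{2,0,1} = 3
G(12) = mex{3,1,0} = 2
G(13) = mex{2,2,1} = 0
G(14) = mex{0,3,0} = 1
G(15) = mex{1,2,1} = 0
G(16) = mex{0,3,2} = 1
G(17) = mex{1,2,3} = 0
G(18) = mex{0,0,2} = 1
G(19) = mex{1,1,3} = 0
G(20) = mex{0,0,2} = 1
G(21) = mex{1,1,0} = 2
G(22) = mex{2,0,1} = 3
G(23) = mex{3,1,0} = 2
G(24) = mex{2,0,1} = 3
G(25) = mex{3,1,0} = 2
G(26) = mex{2,2,1} = 0
G(27) = mex{0,3,0} = 1
G(28) = mex{1,2,1} = 0
G(29) = mex{0,3,2} = 1
G(30) = mex{1,2,3} = 0
G(31) = mex{0,0,2} = 1
G(32) = mex{1,1,3} = 0
G(33) = mex{0,0,2} = 1
G(34) = mex{1,1,0} = 2

2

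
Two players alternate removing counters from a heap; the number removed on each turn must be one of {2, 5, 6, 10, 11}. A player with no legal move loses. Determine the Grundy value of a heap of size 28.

2

G(0) = 0
G(1) = mex{} = 0
G(2) = mex{0} = 1
G(3) = mex{0} = 1
G(4) = mex{1} = 0
G(5) = mex{1,0} = 2
G(6) = mex{0,0,0} = 1
G(7) = mex{2,1,0} = 3
G(8) = mex{1,1,1} = 0
G(9) = mex{3,0,1} = 2
G(10) = mex{0,2,0,0} = 1
G(11) = mex{2,1,2,0,0} = 3
G(12) = mex{1,3,1,1,0} = 2
G(13) = mex{3,0,3,1,1} = 2
G(14) = mex{2,2,0,0,1} = 3
G(15) = mex{2,1,2,2,0} = 3
G(16) = mex{3,3,1,1,2} = 0
G(17) = mex{3,2,3,3,1} = 0
G(18) = mex{0,2,2,0,3} = 1
G(19) = mex{0,3,2,2,0} = 1
G(20) = mex{1,3,3,1,2} = 0
G(21) = mex{1,0,3,3,1} = 2
G(22) = mex{0,0,0,2,3} = 1
G(23) = mex{2,1,0,2,2} = 3
G(24) = mex{1,1,1,3,2} = 0
G(25) = mex{3,0,1,3,3} = 2
G(26) = mex{0,2,0,0,3} = 1
G(27) = mex{2,1,2,0,0} = 3
G(28) = mex{1,3,1,1,0} = 2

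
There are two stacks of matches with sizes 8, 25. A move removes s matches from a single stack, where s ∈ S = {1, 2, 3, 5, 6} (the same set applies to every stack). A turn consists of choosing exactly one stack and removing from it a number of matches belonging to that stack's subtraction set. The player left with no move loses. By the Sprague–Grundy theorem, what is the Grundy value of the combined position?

All stacks use S = {1, 2, 3, 5, 6}:
n :  0  1  2  3  4  5  6  7  8  9 10 11 12 13 14 15 16 17 18 19 20 21 22 23 24 25
G :  0  1  2  3  0  1  2  3  0  1  2  3  0  1  2  3  0  1  2  3  0  1  2  3  0  1
Stack A: G(8) = 0.
Stack B: G(25) = 1.
Combined Grundy value = 0 ⊕ 1 = 1.

1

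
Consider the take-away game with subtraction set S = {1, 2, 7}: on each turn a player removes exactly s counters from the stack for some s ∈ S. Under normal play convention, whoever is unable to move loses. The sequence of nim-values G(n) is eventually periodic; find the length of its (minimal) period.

3

n :  0  1  2  3  4  5  6  7  8  9 10 11 12 13 14
G :  0  1  2  0  1  2  0  1  2  0  1  2  0  1  2
G(n+3) = G(n) holds for n = 0,…,6 (a full window of length max(S) = 7), so the sequence is purely periodic with period 3.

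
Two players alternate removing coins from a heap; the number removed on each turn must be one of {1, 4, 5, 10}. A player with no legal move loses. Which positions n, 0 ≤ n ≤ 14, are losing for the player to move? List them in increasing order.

0, 2, 8, 11, 14

n :  0  1  2  3  4  5  6  7  8  9 10 11 12 13 14
G :  0  1  0  1  2  3  2  3  0  1  4  0  1  2  0
P-positions are exactly the n with G(n) = 0.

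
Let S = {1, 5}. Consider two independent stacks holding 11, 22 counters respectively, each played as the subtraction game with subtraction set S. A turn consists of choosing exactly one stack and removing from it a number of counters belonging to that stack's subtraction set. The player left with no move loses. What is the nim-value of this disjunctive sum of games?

All stacks use S = {1, 5}:
n :  0  1  2  3  4  5  6  7  8  9 10 11 12 13 14 15 16 17 18 19 20 21 22
G :  0  1  0  1  0  1  0  1  0  1  0  1  0  1  0  1  0  1  0  1  0  1  0
Stack A: G(11) = 1.
Stack B: G(22) = 0.
Combined Grundy value = 1 ⊕ 0 = 1.

1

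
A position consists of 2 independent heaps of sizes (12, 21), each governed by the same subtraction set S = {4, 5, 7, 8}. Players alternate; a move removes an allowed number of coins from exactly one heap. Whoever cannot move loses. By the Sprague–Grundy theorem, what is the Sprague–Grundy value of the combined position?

All heaps use S = {4, 5, 7, 8}:
n :  0  1  2  3  4  5  6  7  8  9 10 11 12 13 14 15 16 17 18 19 20 21
G :  0  0  0  0  1  1  1  1  2  2  2  2  0  0  0  0  1  1  1  1  2  2
Heap A: G(12) = 0.
Heap B: G(21) = 2.
Combined Grundy value = 0 ⊕ 2 = 2.

2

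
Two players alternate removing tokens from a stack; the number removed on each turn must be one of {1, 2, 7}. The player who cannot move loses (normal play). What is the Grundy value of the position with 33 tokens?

0

G(0) = 0
G(1) = mex{0} = 1
G(2) = mex{1,0} = 2
G(3) = mex{2,1} = 0
G(4) = mex{0,2} = 1
G(5) = mex{1,0} = 2
G(6) = mex{2,1} = 0
G(7) = mex{0,2,0} = 1
G(8) = mex{1,0,1} = 2
G(9) = mex{2,1,2} = 0
G(10) = mex{0,2,0} = 1
G(11) = mex{1,0,1} = 2
G(12) = mex{2,1,2} = 0
G(13) = mex{0,2,0} = 1
G(14) = mex{1,0,1} = 2
G(15) = mex{2,1,2} = 0
G(16) = mex{0,2,0} = 1
G(17) = mex{1,0,1} = 2
G(18) = mex{2,1,2} = 0
G(19) = mex{0,2,0} = 1
G(20) = mex{1,0,1} = 2
G(21) = mex{2,1,2} = 0
G(22) = mex{0,2,0} = 1
G(23) = mex{1,0,1} = 2
G(24) = mex{2,1,2} = 0
G(25) = mex{0,2,0} = 1
G(26) = mex{1,0,1} = 2
G(27) = mex{2,1,2} = 0
G(28) = mex{0,2,0} = 1
G(29) = mex{1,0,1} = 2
G(30) = mex{2,1,2} = 0
G(31) = mex{0,2,0} = 1
G(32) = mex{1,0,1} = 2
G(33) = mex{2,1,2} = 0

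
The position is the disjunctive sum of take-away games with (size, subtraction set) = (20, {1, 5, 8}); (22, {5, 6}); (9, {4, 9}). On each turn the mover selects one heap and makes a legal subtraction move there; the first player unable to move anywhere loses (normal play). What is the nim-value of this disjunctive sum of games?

3

Heap A, S = {1, 5, 8}:
G(0) = 0
G(1) = mex{0} = 1
G(2) = mex{1} = 0
G(3) = mex{0} = 1
G(4) = mex{1} = 0
G(5) = mex{0,0} = 1
G(6) = mex{1,1} = 0
G(7) = mex{0,0} = 1
G(8) = mex{1,1,0} = 2
G(9) = mex{2,0,1} = 3
G(10) = mex{3,1,0} = 2
G(11) = mex{2,0,1} = 3
G(12) = mex{3,1,0} = 2
G(13) = mex{2,2,1} = 0
G(14) = mex{0,3,0} = 1
G(15) = mex{1,2,1} = 0
G(16) = mex{0,3,2} = 1
G(17) = mex{1,2,3} = 0
G(18) = mex{0,0,2} = 1
G(19) = mex{1,1,3} = 0
G(20) = mex{0,0,2} = 1
G_A(20) = 1.
Heap B, S = {5, 6}:
G(0) = 0
G(1) = mex{} = 0
G(2) = mex{} = 0
G(3) = mex{} = 0
G(4) = mex{} = 0
G(5) = mex{0} = 1
G(6) = mex{0,0} = 1
G(7) = mex{0,0} = 1
G(8) = mex{0,0} = 1
G(9) = mex{0,0} = 1
G(10) = mex{1,0} = 2
G(11) = mex{1,1} = 0
G(12) = mex{1,1} = 0
G(13) = mex{1,1} = 0
G(14) = mex{1,1} = 0
G(15) = mex{2,1} = 0
G(16) = mex{0,2} = 1
G(17) = mex{0,0} = 1
G(18) = mex{0,0} = 1
G(19) = mex{0,0} = 1
G(20) = mex{0,0} = 1
G(21) = mex{1,0} = 2
G(22) = mex{1,1} = 0
G_B(22) = 0.
Heap C, S = {4, 9}:
G(0) = 0
G(1) = mex{} = 0
G(2) = mex{} = 0
G(3) = mex{} = 0
G(4) = mex{0} = 1
G(5) = mex{0} = 1
G(6) = mex{0} = 1
G(7) = mex{0} = 1
G(8) = mex{1} = 0
G(9) = mex{1,0} = 2
G_C(9) = 2.
Combined Grundy value = 1 ⊕ 0 ⊕ 2 = 3.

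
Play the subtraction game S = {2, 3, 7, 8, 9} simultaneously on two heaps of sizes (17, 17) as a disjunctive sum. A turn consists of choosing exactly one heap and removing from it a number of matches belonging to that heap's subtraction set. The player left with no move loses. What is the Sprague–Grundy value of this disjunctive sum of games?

All heaps use S = {2, 3, 7, 8, 9}:
G(0) = 0
G(1) = mex{} = 0
G(2) = mex{0} = 1
G(3) = mex{0,0} = 1
G(4) = mex{1,0} = 2
G(5) = mex{1,1} = 0
G(6) = mex{2,1} = 0
G(7) = mex{0,2,0} = 1
G(8) = mex{0,0,0,0} = 1
G(9) = mex{1,0,1,0,0} = 2
G(10) = mex{1,1,1,1,0} = 2
G(11) = mex{2,1,2,1,1} = 0
G(12) = mex{2,2,0,2,1} = 3
G(13) = mex{0,2,0,0,2} = 1
G(14) = mex{3,0,1,0,0} = 2
G(15) = mex{1,3,1,1,0} = 2
G(16) = mex{2,1,2,1,1} = 0
G(17) = mex{2,2,2,2,1} = 0
Heap A: G(17) = 0.
Heap B: G(17) = 0.
Combined Grundy value = 0 ⊕ 0 = 0.

0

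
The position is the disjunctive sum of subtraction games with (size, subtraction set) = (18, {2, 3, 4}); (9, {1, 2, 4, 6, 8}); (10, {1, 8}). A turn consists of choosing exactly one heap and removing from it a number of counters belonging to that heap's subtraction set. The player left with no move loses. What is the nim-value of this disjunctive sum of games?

Heap A, S = {2, 3, 4}:
G(0) = 0
G(1) = mex{} = 0
G(2) = mex{0} = 1
G(3) = mex{0,0} = 1
G(4) = mex{1,0,0} = 2
G(5) = mex{1,1,0} = 2
G(6) = mex{2,1,1} = 0
G(7) = mex{2,2,1} = 0
G(8) = mex{0,2,2} = 1
G(9) = mex{0,0,2} = 1
G(10) = mex{1,0,0} = 2
G(11) = mex{1,1,0} = 2
G(12) = mex{2,1,1} = 0
G(13) = mex{2,2,1} = 0
G(14) = mex{0,2,2} = 1
G(15) = mex{0,0,2} = 1
G(16) = mex{1,0,0} = 2
G(17) = mex{1,1,0} = 2
G(18) = mex{2,1,1} = 0
G_A(18) = 0.
Heap B, S = {1, 2, 4, 6, 8}:
G(0) = 0
G(1) = mex{0} = 1
G(2) = mex{1,0} = 2
G(3) = mex{2,1} = 0
G(4) = mex{0,2,0} = 1
G(5) = mex{1,0,1} = 2
G(6) = mex{2,1,2,0} = 3
G(7) = mex{3,2,0,1} = 4
G(8) = mex{4,3,1,2,0} = 5
G(9) = mex{5,4,2,0,1} = 3
G_B(9) = 3.
Heap C, S = {1, 8}:
n :  0  1  2  3  4  5  6  7  8  9 10
G :  0  1  0  1  0  1  0  1  2  0  1
G_C(10) = 1.
Combined Grundy value = 0 ⊕ 3 ⊕ 1 = 2.

2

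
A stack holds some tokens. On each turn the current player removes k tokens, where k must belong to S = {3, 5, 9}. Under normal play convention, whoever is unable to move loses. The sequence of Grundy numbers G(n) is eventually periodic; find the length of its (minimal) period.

G(0) = 0
G(1) = mex{} = 0
G(2) = mex{} = 0
G(3) = mex{0} = 1
G(4) = mex{0} = 1
G(5) = mex{0,0} = 1
G(6) = mex{1,0} = 2
G(7) = mex{1,0} = 2
G(8) = mex{1,1} = 0
G(9) = mex{2,1,0} = 3
G(10) = mex{2,1,0} = 3
G(11) = mex{0,2,0} = 1
G(12) = mex{3,2,1} = 0
G(13) = mex{3,0,1} = 2
G(14) = mex{1,3,1} = 0
G(15) = mex{0,3,2} = 1
G(16) = mex{2,1,2} = 0
G(17) = mex{0,0,0} = 1
G(18) = mex{1,2,3} = 0
G(19) = mex{0,0,3} = 1
G(20) = mex{1,1,1} = 0
G(21) = mex{0,0,0} = 1
G(22) = mex{1,1,2} = 0
G(23) = mex{0,0,0} = 1
G(24) = mex{1,1,1} = 0
G(25) = mex{0,0,0} = 1
G(26) = mex{1,1,1} = 0
From n = 14 onward G(n+2) = G(n); since this holds over max(S) = 9 consecutive positions the period is 2 (pre-period 14).

2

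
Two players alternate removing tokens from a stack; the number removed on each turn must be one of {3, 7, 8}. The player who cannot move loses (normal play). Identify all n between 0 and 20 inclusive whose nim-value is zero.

G(0) = 0
G(1) = mex{} = 0
G(2) = mex{} = 0
G(3) = mex{0} = 1
G(4) = mex{0} = 1
G(5) = mex{0} = 1
G(6) = mex{1} = 0
G(7) = mex{1,0} = 2
G(8) = mex{1,0,0} = 2
G(9) = mex{0,0,0} = 1
G(10) = mex{2,1,0} = 3
G(11) = mex{2,1,1} = 0
G(12) = mex{1,1,1} = 0
G(13) = mex{3,0,1} = 2
G(14) = mex{0,2,0} = 1
G(15) = mex{0,2,2} = 1
G(16) = mex{2,1,2} = 0
G(17) = mex{1,3,1} = 0
G(18) = mex{1,0,3} = 2
G(19) = mex{0,0,0} = 1
G(20) = mex{0,2,0} = 1
P-positions are exactly the n with G(n) = 0.

0, 1, 2, 6, 11, 12, 16, 17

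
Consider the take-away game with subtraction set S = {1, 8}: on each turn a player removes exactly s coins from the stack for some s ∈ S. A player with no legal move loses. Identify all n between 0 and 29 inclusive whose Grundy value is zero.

n :  0  1  2  3  4  5  6  7  8  9 10 11 12 13 14 15 16 17 18 19 20 21 22 23 24 25 26 27 28 29
G :  0  1  0  1  0  1  0  1  2  0  1  0  1  0  1  0  1  2  0  1  0  1  0  1  0  1  2  0  1  0
P-positions are exactly the n with G(n) = 0.

0, 2, 4, 6, 9, 11, 13, 15, 18, 20, 22, 24, 27, 29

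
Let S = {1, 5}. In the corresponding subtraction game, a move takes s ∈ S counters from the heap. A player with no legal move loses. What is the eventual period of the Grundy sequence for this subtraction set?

n :  0  1  2  3  4  5  6  7  8  9 10 11 12 13 14
G :  0  1  0  1  0  1  0  1  0  1  0  1  0  1  0
G(n+2) = G(n) holds for n = 0,…,4 (a full window of length max(S) = 5), so the sequence is purely periodic with period 2.

2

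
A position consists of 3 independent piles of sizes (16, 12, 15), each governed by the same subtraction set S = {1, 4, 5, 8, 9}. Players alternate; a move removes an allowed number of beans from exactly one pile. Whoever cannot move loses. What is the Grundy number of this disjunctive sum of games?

All piles use S = {1, 4, 5, 8, 9}:
G(0) = 0
G(1) = mex{0} = 1
G(2) = mex{1} = 0
G(3) = mex{0} = 1
G(4) = mex{1,0} = 2
G(5) = mex{2,1,0} = 3
G(6) = mex{3,0,1} = 2
G(7) = mex{2,1,0} = 3
G(8) = mex{3,2,1,0} = 4
G(9) = mex{4,3,2,1,0} = 5
G(10) = mex{5,2,3,0,1} = 4
G(11) = mex{4,3,2,1,0} = 5
G(12) = mex{5,4,3,2,1} = 0
G(13) = mex{0,5,4,3,2} = 1
G(14) = mex{1,4,5,2,3} = 0
G(15) = mex{0,5,4,3,2} = 1
G(16) = mex{1,0,5,4,3} = 2
Pile A: G(16) = 2.
Pile B: G(12) = 0.
Pile C: G(15) = 1.
Combined Grundy value = 2 ⊕ 0 ⊕ 1 = 3.

3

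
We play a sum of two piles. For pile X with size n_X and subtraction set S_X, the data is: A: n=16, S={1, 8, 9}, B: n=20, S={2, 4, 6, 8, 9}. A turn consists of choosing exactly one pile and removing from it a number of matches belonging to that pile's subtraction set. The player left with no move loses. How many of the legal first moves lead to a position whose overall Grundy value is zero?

Pile A, S = {1, 8, 9}:
G(0) = 0
G(1) = mex{0} = 1
G(2) = mex{1} = 0
G(3) = mex{0} = 1
G(4) = mex{1} = 0
G(5) = mex{0} = 1
G(6) = mex{1} = 0
G(7) = mex{0} = 1
G(8) = mex{1,0} = 2
G(9) = mex{2,1,0} = 3
G(10) = mex{3,0,1} = 2
G(11) = mex{2,1,0} = 3
G(12) = mex{3,0,1} = 2
G(13) = mex{2,1,0} = 3
G(14) = mex{3,0,1} = 2
G(15) = mex{2,1,0} = 3
G(16) = mex{3,2,1} = 0
G_A(16) = 0.
Pile B, S = {2, 4, 6, 8, 9}:
n :  0  1  2  3  4  5  6  7  8  9 10 11 12 13 14 15 16 17 18 19 20
G :  0  0  1  1  2  2  3  3  4  4  5  0  0  1  1  2  2  3  3  4  4
G_B(20) = 4.
Combined Grundy value = 0 ⊕ 4 = 4.
A winning move leaves total XOR = 0, i.e. changes one component's Grundy value g to g ⊕ X where X is the current total.
Pile A: need g' = 0⊕4 = 4. Options: 16−1→G=3, 16−8→G=2, 16−9→G=1. Hits: 0.
Pile B: need g' = 4⊕4 = 0. Options: 20−2→G=3, 20−4→G=2, 20−6→G=1, 20−8→G=0, 20−9→G=0. Hits: 2.

2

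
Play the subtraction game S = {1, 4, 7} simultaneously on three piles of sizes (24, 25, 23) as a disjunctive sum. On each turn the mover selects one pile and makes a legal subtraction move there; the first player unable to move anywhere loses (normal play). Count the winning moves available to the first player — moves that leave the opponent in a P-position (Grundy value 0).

All piles use S = {1, 4, 7}:
n :  0  1  2  3  4  5  6  7  8  9 10 11 12 13 14 15 16 17 18 19 20 21 22 23 24 25
G :  0  1  0  1  2  0  1  2  0  1  0  1  2  0  1  2  0  1  0  1  2  0  1  2  0  1
Pile A: G(24) = 0.
Pile B: G(25) = 1.
Pile C: G(23) = 2.
Combined Grundy value = 0 ⊕ 1 ⊕ 2 = 3.
A winning move leaves total XOR = 0, i.e. changes one component's Grundy value g to g ⊕ X where X is the current total.
Pile A: need g' = 0⊕3 = 3. Options: 24−1→G=2, 24−4→G=2, 24−7→G=1. Hits: 0.
Pile B: need g' = 1⊕3 = 2. Options: 25−1→G=0, 25−4→G=0, 25−7→G=0. Hits: 0.
Pile C: need g' = 2⊕3 = 1. Options: 23−1→G=1, 23−4→G=1, 23−7→G=0. Hits: 2.

2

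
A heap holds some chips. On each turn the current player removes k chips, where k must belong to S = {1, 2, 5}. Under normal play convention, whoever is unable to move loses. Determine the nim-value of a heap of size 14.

n :  0  1  2  3  4  5  6  7  8  9 10 11 12 13 14
G :  0  1  2  0  1  2  0  1  2  0  1  2  0  1  2

2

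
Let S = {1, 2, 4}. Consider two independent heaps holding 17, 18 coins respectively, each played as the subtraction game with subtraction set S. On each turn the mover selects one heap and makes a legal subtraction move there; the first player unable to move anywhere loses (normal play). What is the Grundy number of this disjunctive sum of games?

All heaps use S = {1, 2, 4}:
n :  0  1  2  3  4  5  6  7  8  9 10 11 12 13 14 15 16 17 18
G :  0  1  2  0  1  2  0  1  2  0  1  2  0  1  2  0  1  2  0
Heap A: G(17) = 2.
Heap B: G(18) = 0.
Combined Grundy value = 2 ⊕ 0 = 2.

2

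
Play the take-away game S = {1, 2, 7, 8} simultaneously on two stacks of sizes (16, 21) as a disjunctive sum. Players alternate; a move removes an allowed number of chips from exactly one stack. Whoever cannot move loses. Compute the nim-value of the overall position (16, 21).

All stacks use S = {1, 2, 7, 8}:
n :  0  1  2  3  4  5  6  7  8  9 10 11 12 13 14 15 16 17 18 19 20 21
G :  0  1  2  0  1  2  0  1  2  0  1  2  0  1  2  0  1  2  0  1  2  0
Stack A: G(16) = 1.
Stack B: G(21) = 0.
Combined Grundy value = 1 ⊕ 0 = 1.

1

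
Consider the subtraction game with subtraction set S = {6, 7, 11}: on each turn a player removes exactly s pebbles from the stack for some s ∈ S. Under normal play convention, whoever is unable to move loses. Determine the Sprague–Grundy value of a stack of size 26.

1

G(0) = 0
G(1) = mex{} = 0
G(2) = mex{} = 0
G(3) = mex{} = 0
G(4) = mex{} = 0
G(5) = mex{} = 0
G(6) = mex{0} = 1
G(7) = mex{0,0} = 1
G(8) = mex{0,0} = 1
G(9) = mex{0,0} = 1
G(10) = mex{0,0} = 1
G(11) = mex{0,0,0} = 1
G(12) = mex{1,0,0} = 2
G(13) = mex{1,1,0} = 2
G(14) = mex{1,1,0} = 2
G(15) = mex{1,1,0} = 2
G(16) = mex{1,1,0} = 2
G(17) = mex{1,1,1} = 0
G(18) = mex{2,1,1} = 0
G(19) = mex{2,2,1} = 0
G(20) = mex{2,2,1} = 0
G(21) = mex{2,2,1} = 0
G(22) = mex{2,2,1} = 0
G(23) = mex{0,2,2} = 1
G(24) = mex{0,0,2} = 1
G(25) = mex{0,0,2} = 1
G(26) = mex{0,0,2} = 1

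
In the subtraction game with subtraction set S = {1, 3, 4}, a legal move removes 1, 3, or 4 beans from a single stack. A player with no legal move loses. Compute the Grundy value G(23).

G(0) = 0
G(1) = mex{0} = 1
G(2) = mex{1} = 0
G(3) = mex{0,0} = 1
G(4) = mex{1,1,0} = 2
G(5) = mex{2,0,1} = 3
G(6) = mex{3,1,0} = 2
G(7) = mex{2,2,1} = 0
G(8) = mex{0,3,2} = 1
G(9) = mex{1,2,3} = 0
G(10) = mex{0,0,2} = 1
G(11) = mex{1,1,0} = 2
G(12) = mex{2,0,1} = 3
G(13) = mex{3,1,0} = 2
G(14) = mex{2,2,1} = 0
G(15) = mex{0,3,2} = 1
G(16) = mex{1,2,3} = 0
G(17) = mex{0,0,2} = 1
G(18) = mex{1,1,0} = 2
G(19) = mex{2,0,1} = 3
G(20) = mex{3,1,0} = 2
G(21) = mex{2,2,1} = 0
G(22) = mex{0,3,2} = 1
G(23) = mex{1,2,3} = 0

0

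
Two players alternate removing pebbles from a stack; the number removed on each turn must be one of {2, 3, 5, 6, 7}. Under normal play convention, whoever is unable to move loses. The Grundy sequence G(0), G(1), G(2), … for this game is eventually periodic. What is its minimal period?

9

G(0) = 0
G(1) = mex{} = 0
G(2) = mex{0} = 1
G(3) = mex{0,0} = 1
G(4) = mex{1,0} = 2
G(5) = mex{1,1,0} = 2
G(6) = mex{2,1,0,0} = 3
G(7) = mex{2,2,1,0,0} = 3
G(8) = mex{3,2,1,1,0} = 4
G(9) = mex{3,3,2,1,1} = 0
G(10) = mex{4,3,2,2,1} = 0
G(11) = mex{0,4,3,2,2} = 1
G(12) = mex{0,0,3,3,2} = 1
G(13) = mex{1,0,4,3,3} = 2
G(14) = mex{1,1,0,4,3} = 2
G(15) = mex{2,1,0,0,4} = 3
G(16) = mex{2,2,1,0,0} = 3
G(17) = mex{3,2,1,1,0} = 4
G(18) = mex{3,3,2,1,1} = 0
G(19) = mex{4,3,2,2,1} = 0
G(n+9) = G(n) holds for n = 0,…,6 (a full window of length max(S) = 7), so the sequence is purely periodic with period 9.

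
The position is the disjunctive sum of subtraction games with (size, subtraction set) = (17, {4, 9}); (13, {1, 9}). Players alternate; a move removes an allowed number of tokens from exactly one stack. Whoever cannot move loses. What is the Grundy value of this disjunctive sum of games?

Stack A, S = {4, 9}:
n :  0  1  2  3  4  5  6  7  8  9 10 11 12 13 14 15 16 17
G :  0  0  0  0  1  1  1  1  0  2  2  2  1  0  0  0  0  1
G_A(17) = 1.
Stack B, S = {1, 9}:
G(0) = 0
G(1) = mex{0} = 1
G(2) = mex{1} = 0
G(3) = mex{0} = 1
G(4) = mex{1} = 0
G(5) = mex{0} = 1
G(6) = mex{1} = 0
G(7) = mex{0} = 1
G(8) = mex{1} = 0
G(9) = mex{0,0} = 1
G(10) = mex{1,1} = 0
G(11) = mex{0,0} = 1
G(12) = mex{1,1} = 0
G(13) = mex{0,0} = 1
G_B(13) = 1.
Combined Grundy value = 1 ⊕ 1 = 0.

0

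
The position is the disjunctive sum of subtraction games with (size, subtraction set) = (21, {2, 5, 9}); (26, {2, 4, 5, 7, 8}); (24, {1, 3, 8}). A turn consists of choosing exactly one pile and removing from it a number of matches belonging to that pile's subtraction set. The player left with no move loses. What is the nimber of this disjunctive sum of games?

Pile A, S = {2, 5, 9}:
n :  0  1  2  3  4  5  6  7  8  9 10 11 12 13 14 15 16 17 18 19 20 21
G :  0  0  1  1  0  2  1  0  0  1  1  0  2  1  0  0  1  1  0  2  1  0
G_A(21) = 0.
Pile B, S = {2, 4, 5, 7, 8}:
G(0) = 0
G(1) = mex{} = 0
G(2) = mex{0} = 1
G(3) = mex{0} = 1
G(4) = mex{1,0} = 2
G(5) = mex{1,0,0} = 2
G(6) = mex{2,1,0} = 3
G(7) = mex{2,1,1,0} = 3
G(8) = mex{3,2,1,0,0} = 4
G(9) = mex{3,2,2,1,0} = 4
G(10) = mex{4,3,2,1,1} = 0
G(11) = mex{4,3,3,2,1} = 0
G(12) = mex{0,4,3,2,2} = 1
G(13) = mex{0,4,4,3,2} = 1
G(14) = mex{1,0,4,3,3} = 2
G(15) = mex{1,0,0,4,3} = 2
G(16) = mex{2,1,0,4,4} = 3
G(17) = mex{2,1,1,0,4} = 3
G(18) = mex{3,2,1,0,0} = 4
G(19) = mex{3,2,2,1,0} = 4
G(20) = mex{4,3,2,1,1} = 0
G(21) = mex{4,3,3,2,1} = 0
G(22) = mex{0,4,3,2,2} = 1
G(23) = mex{0,4,4,3,2} = 1
G(24) = mex{1,0,4,3,3} = 2
G(25) = mex{1,0,0,4,3} = 2
G(26) = mex{2,1,0,4,4} = 3
G_B(26) = 3.
Pile C, S = {1, 3, 8}:
n :  0  1  2  3  4  5  6  7  8  9 10 11 12 13 14 15 16 17 18 19 20 21 22 23 24
G :  0  1  0  1  0  1  0  1  2  3  2  0  1  0  1  0  1  0  1  2  3  2  0  1  0
G_C(24) = 0.
Combined Grundy value = 0 ⊕ 3 ⊕ 0 = 3.

3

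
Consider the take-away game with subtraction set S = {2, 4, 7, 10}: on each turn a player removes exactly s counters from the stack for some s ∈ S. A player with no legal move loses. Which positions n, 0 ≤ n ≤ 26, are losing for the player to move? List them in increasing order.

n :  0  1  2  3  4  5  6  7  8  9 10 11 12 13 14 15 16 17 18 19 20 21 22 23 24 25 26
G :  0  0  1  1  2  2  0  3  1  0  2  1  0  2  1  0  2  1  0  2  1  0  2  1  0  2  1
P-positions are exactly the n with G(n) = 0.

0, 1, 6, 9, 12, 15, 18, 21, 24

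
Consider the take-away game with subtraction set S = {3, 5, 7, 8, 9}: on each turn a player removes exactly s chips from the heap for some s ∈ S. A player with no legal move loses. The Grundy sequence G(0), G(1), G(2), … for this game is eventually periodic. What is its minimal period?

n :  0  1  2  3  4  5  6  7  8  9 10 11 12 13 14 15 16 17 18 19 20 21 22 23 24 25
G :  0  0  0  1  1  1  2  2  2  3  3  3  0  0  0  1  1  1  2  2  2  3  3  3  0  0
G(n+12) = G(n) holds for n = 0,…,8 (a full window of length max(S) = 9), so the sequence is purely periodic with period 12.

12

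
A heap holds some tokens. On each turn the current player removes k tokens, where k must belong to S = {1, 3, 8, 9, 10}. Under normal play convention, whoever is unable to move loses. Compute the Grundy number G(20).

n :  0  1  2  3  4  5  6  7  8  9 10 11 12 13 14 15 16 17 18 19 20
G :  0  1  0  1  0  1  0  1  2  3  2  3  2  3  2  3  4  0  1  0  1

1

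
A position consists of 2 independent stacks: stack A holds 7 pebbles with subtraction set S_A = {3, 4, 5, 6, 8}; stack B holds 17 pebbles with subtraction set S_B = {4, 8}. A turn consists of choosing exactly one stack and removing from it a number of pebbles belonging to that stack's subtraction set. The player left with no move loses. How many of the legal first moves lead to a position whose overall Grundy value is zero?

3

Stack A, S = {3, 4, 5, 6, 8}:
n : 0 1 2 3 4 5 6 7
G : 0 0 0 1 1 1 2 2
G_A(7) = 2.
Stack B, S = {4, 8}:
n :  0  1  2  3  4  5  6  7  8  9 10 11 12 13 14 15 16 17
G :  0  0  0  0  1  1  1  1  2  2  2  2  0  0  0  0  1  1
G_B(17) = 1.
Combined Grundy value = 2 ⊕ 1 = 3.
A winning move leaves total XOR = 0, i.e. changes one component's Grundy value g to g ⊕ X where X is the current total.
Stack A: need g' = 2⊕3 = 1. Options: 7−3→G=1, 7−4→G=1, 7−5→G=0, 7−6→G=0. Hits: 2.
Stack B: need g' = 1⊕3 = 2. Options: 17−4→G=0, 17−8→G=2. Hits: 1.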